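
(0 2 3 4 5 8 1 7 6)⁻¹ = (0 6 7 1 8 5 4 3 2)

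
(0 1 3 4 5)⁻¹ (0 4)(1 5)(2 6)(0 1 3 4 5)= (0 3)(1 5)(2 6)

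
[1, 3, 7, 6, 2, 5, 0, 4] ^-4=[0, 1, 4, 3, 7, 5, 6, 2] 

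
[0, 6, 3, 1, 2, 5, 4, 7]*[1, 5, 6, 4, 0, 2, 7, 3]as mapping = [0→1, 1→7, 2→4, 3→5, 4→6, 5→2, 6→0, 7→3]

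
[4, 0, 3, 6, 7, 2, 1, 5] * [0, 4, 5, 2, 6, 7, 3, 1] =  [6, 0, 2, 3, 1, 5, 4, 7] 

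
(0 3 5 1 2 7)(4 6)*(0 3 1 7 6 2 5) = (0 1 5 7 3)(2 6 4)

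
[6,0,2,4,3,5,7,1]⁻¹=[1,7,2,4,3,5,0,6]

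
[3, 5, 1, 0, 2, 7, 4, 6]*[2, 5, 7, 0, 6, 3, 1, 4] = [0, 3, 5, 2, 7, 4, 6, 1]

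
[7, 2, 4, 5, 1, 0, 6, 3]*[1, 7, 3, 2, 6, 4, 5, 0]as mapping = [0→0, 1→3, 2→6, 3→4, 4→7, 5→1, 6→5, 7→2]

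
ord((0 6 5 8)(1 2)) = 4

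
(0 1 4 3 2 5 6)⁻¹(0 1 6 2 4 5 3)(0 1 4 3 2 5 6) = (0 5 3 6 2 1 4)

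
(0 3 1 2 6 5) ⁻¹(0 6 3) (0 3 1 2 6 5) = (1 3 5) 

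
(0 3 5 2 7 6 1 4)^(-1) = (0 4 1 6 7 2 5 3)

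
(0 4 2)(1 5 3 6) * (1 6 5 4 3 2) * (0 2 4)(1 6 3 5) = (0 5 4 6 3 1)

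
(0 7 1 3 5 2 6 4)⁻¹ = (0 4 6 2 5 3 1 7)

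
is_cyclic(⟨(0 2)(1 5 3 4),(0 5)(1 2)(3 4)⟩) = no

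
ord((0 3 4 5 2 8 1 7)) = 8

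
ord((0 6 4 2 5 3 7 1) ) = 8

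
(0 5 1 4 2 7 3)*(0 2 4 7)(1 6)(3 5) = (0 3 2)(1 7 5 6)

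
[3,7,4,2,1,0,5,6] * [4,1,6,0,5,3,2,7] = [0,7,5,6,1,4,3,2]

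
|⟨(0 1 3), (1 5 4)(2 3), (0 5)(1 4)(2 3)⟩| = 720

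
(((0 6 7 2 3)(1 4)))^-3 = (0 7 3 6 2)(1 4)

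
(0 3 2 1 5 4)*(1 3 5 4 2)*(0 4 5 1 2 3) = (0 1 5 3 2)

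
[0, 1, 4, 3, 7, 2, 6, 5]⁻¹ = [0, 1, 5, 3, 2, 7, 6, 4]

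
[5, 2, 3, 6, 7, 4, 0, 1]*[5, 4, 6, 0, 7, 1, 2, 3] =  [1, 6, 0, 2, 3, 7, 5, 4]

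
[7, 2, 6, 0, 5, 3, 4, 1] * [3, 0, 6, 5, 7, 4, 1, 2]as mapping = [0→2, 1→6, 2→1, 3→3, 4→4, 5→5, 6→7, 7→0]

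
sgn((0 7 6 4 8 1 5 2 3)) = 1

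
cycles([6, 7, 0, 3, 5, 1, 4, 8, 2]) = (0 6 4 5 1 7 8 2) 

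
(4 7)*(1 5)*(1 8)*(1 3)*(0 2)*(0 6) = (0 2 6)(1 5 8 3)(4 7)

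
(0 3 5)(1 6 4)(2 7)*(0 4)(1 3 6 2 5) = (0 6)(1 2 7 5 4 3)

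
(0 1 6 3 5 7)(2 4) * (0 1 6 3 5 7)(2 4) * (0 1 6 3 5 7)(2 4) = (0 3)(1 5)(2 4)(6 7)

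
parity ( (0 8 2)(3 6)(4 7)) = even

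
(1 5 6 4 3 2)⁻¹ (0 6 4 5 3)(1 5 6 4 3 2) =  (0 4 3 6 2)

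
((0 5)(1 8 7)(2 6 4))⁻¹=(0 5)(1 7 8)(2 4 6)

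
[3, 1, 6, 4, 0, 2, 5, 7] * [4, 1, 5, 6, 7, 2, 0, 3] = [6, 1, 0, 7, 4, 5, 2, 3]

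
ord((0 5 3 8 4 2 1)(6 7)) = 14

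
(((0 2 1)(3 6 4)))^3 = ()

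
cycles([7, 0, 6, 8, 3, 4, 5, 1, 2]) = (0 7 1) (2 6 5 4 3 8) 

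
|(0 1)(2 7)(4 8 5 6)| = 4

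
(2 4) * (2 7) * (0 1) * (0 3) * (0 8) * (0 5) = (0 1 3 8 5)(2 4 7)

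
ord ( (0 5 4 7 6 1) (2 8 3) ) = 6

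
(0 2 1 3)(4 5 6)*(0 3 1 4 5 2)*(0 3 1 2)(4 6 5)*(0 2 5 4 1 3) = (1 5 4 2 6)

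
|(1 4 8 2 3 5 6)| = 7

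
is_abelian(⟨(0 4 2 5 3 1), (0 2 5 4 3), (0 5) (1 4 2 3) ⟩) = no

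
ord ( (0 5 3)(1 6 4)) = 3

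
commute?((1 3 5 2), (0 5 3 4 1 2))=no:(1 3 5 2) * (0 5 3 4 1 2)=(0 5)(1 4), (0 5 3 4 1 2) * (1 3 5 2)=(0 2)(3 4)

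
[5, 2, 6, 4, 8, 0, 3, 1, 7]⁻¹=[5, 7, 1, 6, 3, 0, 2, 8, 4]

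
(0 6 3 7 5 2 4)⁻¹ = (0 4 2 5 7 3 6)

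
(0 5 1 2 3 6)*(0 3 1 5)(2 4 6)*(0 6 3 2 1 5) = (0 6 2 5)(1 4 3)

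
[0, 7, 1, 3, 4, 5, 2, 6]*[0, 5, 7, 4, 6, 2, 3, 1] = [0, 1, 5, 4, 6, 2, 7, 3]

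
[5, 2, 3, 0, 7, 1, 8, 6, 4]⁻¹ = [3, 5, 1, 2, 8, 0, 7, 4, 6]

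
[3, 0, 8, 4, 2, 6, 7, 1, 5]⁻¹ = [1, 7, 4, 0, 3, 8, 5, 6, 2]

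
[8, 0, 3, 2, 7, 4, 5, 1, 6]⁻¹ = [1, 7, 3, 2, 5, 6, 8, 4, 0]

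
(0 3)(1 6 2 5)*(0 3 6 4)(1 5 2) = (0 6 1 4)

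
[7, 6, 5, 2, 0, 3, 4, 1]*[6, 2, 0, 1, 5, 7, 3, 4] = [4, 3, 7, 0, 6, 1, 5, 2]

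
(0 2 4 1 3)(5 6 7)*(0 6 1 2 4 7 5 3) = (0 4 2 7 3 6 5 1)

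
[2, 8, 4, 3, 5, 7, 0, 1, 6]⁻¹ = [6, 7, 0, 3, 2, 4, 8, 5, 1]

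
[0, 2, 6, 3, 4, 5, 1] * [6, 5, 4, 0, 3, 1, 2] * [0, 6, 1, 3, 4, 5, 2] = [2, 4, 1, 0, 3, 6, 5]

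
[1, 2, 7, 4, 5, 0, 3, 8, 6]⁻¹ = [5, 0, 1, 6, 3, 4, 8, 2, 7]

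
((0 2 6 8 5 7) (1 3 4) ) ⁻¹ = (0 7 5 8 6 2) (1 4 3) 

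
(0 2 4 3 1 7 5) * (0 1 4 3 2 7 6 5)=(0 7)(1 6 5)(2 3 4)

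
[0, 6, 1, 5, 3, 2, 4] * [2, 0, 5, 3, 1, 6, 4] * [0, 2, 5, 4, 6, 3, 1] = [5, 6, 0, 1, 4, 3, 2]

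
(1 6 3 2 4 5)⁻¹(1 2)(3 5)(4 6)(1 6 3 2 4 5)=(1 2)(3 5)(4 6)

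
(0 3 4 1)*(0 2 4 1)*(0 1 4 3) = (1 2 3 4)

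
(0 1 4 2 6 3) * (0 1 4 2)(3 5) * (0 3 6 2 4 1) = (0 1 4 3)(5 6)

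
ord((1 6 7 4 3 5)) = 6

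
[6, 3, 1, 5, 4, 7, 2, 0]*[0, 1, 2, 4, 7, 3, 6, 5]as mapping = [0→6, 1→4, 2→1, 3→3, 4→7, 5→5, 6→2, 7→0]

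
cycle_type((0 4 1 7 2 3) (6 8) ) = 2.6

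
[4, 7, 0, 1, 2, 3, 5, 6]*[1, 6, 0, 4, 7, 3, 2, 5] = [7, 5, 1, 6, 0, 4, 3, 2]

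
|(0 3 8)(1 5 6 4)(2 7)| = 12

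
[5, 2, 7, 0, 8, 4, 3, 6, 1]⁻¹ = [3, 8, 1, 6, 5, 0, 7, 2, 4]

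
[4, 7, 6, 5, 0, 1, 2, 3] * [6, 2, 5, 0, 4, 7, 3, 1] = [4, 1, 3, 7, 6, 2, 5, 0]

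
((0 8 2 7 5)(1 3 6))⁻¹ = (0 5 7 2 8)(1 6 3)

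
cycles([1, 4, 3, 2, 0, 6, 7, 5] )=(0 1 4)(2 3)(5 6 7)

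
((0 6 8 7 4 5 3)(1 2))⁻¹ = (0 3 5 4 7 8 6)(1 2)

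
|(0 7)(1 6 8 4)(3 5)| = 4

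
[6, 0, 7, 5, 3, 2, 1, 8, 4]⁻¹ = [1, 6, 5, 4, 8, 3, 0, 2, 7]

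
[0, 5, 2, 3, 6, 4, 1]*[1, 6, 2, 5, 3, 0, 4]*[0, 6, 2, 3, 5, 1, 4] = [6, 0, 2, 1, 5, 3, 4]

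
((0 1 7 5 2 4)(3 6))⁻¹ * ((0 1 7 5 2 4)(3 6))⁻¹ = (0 2 7)(1 4 5)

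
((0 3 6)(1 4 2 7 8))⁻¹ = (0 6 3)(1 8 7 2 4)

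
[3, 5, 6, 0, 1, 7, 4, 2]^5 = [3, 4, 7, 0, 6, 1, 2, 5]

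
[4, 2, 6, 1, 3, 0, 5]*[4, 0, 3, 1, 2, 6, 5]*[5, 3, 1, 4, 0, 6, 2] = [1, 4, 6, 5, 3, 0, 2]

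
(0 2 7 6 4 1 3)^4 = (0 4 2 1 7 3 6)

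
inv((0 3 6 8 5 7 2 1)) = (0 1 2 7 5 8 6 3)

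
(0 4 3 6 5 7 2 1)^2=(0 3 5 2)(1 4 6 7)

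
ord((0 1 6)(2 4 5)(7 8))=6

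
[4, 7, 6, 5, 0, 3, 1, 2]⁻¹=[4, 6, 7, 5, 0, 3, 2, 1]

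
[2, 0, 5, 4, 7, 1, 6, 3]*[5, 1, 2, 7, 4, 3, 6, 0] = [2, 5, 3, 4, 0, 1, 6, 7]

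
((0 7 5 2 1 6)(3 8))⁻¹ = (0 6 1 2 5 7)(3 8)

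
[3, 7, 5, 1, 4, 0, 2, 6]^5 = [2, 0, 7, 5, 4, 6, 1, 3]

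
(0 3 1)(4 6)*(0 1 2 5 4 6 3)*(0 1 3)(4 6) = (0 1 3 2 5 6 4)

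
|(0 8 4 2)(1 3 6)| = 12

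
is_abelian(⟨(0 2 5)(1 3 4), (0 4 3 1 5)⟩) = no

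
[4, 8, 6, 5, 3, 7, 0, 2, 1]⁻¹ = [6, 8, 7, 4, 0, 3, 2, 5, 1]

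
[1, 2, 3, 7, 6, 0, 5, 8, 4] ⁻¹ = [5, 0, 1, 2, 8, 6, 4, 3, 7] 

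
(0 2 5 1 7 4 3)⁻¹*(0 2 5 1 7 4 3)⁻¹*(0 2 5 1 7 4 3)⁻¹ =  (0 7 2 4 5 3 1)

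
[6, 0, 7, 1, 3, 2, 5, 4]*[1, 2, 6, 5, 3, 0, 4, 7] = [4, 1, 7, 2, 5, 6, 0, 3]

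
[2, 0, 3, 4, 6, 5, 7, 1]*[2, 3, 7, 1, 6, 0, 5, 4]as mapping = [0→7, 1→2, 2→1, 3→6, 4→5, 5→0, 6→4, 7→3]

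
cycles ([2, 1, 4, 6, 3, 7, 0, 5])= (0 2 4 3 6)(5 7)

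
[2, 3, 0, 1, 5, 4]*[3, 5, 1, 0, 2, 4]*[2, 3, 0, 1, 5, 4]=[3, 2, 1, 4, 5, 0]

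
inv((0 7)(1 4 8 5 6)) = (0 7)(1 6 5 8 4)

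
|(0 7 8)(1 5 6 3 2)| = 15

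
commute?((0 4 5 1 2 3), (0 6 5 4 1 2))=no:(0 4 5 1 2 3) * (0 6 5 4 1 2)=(0 1)(2 3 6 5), (0 6 5 4 1 2) * (0 4 5 1 2 3)=(0 6 1 3)(2 4)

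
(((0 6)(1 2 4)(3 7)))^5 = (0 6)(1 4 2)(3 7)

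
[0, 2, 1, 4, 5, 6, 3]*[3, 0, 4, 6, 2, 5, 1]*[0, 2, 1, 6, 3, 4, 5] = [6, 3, 0, 1, 4, 2, 5]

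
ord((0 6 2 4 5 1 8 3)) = 8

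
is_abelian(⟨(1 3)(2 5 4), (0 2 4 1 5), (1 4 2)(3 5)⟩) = no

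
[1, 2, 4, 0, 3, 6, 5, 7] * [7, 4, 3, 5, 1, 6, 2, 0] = [4, 3, 1, 7, 5, 2, 6, 0]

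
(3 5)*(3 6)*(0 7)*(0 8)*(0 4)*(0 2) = (0 7 8 4 2)(3 5 6)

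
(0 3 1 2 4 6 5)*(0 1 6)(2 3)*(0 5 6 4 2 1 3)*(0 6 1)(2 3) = (1 6)(2 3 4 5)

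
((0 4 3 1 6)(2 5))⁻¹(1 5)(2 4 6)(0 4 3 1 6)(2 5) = (0 5 3)(2 6)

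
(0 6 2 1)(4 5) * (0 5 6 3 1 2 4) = (0 3 1 5)(4 6)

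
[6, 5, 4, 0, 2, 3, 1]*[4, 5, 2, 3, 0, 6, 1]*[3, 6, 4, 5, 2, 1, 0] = [6, 0, 3, 2, 4, 5, 1]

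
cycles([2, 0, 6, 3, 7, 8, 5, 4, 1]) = (0 2 6 5 8 1)(4 7)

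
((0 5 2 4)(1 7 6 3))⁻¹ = (0 4 2 5)(1 3 6 7)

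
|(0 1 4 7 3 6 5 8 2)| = 9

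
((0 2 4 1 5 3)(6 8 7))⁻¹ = (0 3 5 1 4 2)(6 7 8)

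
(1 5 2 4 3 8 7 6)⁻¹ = (1 6 7 8 3 4 2 5)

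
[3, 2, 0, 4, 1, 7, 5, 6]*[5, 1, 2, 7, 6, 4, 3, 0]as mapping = [0→7, 1→2, 2→5, 3→6, 4→1, 5→0, 6→4, 7→3]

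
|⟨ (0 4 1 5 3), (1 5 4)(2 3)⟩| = 720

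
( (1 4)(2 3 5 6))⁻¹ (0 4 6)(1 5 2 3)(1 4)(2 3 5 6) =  (0 1 2)(3 5 4 6)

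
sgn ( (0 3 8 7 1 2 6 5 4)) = 1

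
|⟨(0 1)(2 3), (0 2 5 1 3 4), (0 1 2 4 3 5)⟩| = 720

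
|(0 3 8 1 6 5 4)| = 7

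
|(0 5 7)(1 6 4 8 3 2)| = 6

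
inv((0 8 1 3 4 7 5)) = (0 5 7 4 3 1 8)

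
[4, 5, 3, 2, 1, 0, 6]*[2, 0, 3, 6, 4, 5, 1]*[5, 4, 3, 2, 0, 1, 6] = [0, 1, 6, 2, 5, 3, 4]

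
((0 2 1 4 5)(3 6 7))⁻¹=(0 5 4 1 2)(3 7 6)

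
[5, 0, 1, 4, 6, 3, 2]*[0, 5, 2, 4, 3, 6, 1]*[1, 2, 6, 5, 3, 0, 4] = [4, 1, 0, 5, 2, 3, 6]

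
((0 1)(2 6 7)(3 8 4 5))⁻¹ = (0 1)(2 7 6)(3 5 4 8)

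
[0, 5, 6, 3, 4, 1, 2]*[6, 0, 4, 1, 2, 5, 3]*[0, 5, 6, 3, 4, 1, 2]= [2, 1, 3, 5, 6, 0, 4]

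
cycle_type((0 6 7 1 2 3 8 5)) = 8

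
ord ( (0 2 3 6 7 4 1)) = 7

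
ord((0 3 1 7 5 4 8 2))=8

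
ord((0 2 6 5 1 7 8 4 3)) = 9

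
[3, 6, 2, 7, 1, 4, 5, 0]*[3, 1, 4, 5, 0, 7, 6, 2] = [5, 6, 4, 2, 1, 0, 7, 3]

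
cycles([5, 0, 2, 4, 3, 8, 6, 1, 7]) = (0 5 8 7 1)(3 4)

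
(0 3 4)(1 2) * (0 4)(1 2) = (0 3)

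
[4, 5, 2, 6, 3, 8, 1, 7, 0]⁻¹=[8, 6, 2, 4, 0, 1, 3, 7, 5]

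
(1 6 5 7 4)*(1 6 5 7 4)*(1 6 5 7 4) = (1 7 6 4 5)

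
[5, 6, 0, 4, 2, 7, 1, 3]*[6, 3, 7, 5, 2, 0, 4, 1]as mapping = [0→0, 1→4, 2→6, 3→2, 4→7, 5→1, 6→3, 7→5]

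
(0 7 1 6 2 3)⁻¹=(0 3 2 6 1 7)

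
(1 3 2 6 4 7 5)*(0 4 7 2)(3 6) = (0 4 2 3)(1 6 7 5)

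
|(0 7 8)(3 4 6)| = 3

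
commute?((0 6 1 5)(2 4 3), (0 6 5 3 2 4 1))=no:(0 6 1 5)(2 4 3)*(0 6 5 3 2 4 1)=(0 5 6)(1 3 4 2), (0 6 5 3 2 4 1)*(0 6 1 5)(2 4 3)=(0 1 6)(2 3 4 5)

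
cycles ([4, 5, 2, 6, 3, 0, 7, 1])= (0 4 3 6 7 1 5)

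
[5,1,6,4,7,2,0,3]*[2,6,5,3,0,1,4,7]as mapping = [0→1,1→6,2→4,3→0,4→7,5→5,6→2,7→3]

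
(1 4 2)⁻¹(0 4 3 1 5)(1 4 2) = (0 2 3 4 5)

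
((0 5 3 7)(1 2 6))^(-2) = (0 3)(1 2 6)(5 7)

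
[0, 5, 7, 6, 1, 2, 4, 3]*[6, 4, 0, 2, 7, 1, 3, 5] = [6, 1, 5, 3, 4, 0, 7, 2]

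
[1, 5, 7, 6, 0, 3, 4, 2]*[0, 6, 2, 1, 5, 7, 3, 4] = [6, 7, 4, 3, 0, 1, 5, 2]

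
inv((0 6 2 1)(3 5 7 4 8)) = (0 1 2 6)(3 8 4 7 5)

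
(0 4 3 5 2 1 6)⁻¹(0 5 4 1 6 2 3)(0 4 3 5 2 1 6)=(0 1 5 4 2 3 6)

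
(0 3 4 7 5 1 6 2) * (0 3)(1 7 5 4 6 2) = (1 2 3 6)(4 5 7)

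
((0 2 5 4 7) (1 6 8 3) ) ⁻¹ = (0 7 4 5 2) (1 3 8 6) 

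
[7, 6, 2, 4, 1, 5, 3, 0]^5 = [7, 6, 2, 4, 1, 5, 3, 0]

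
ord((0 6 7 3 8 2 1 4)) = 8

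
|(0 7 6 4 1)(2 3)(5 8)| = 10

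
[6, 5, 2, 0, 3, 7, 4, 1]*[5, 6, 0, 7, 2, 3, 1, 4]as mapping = [0→1, 1→3, 2→0, 3→5, 4→7, 5→4, 6→2, 7→6]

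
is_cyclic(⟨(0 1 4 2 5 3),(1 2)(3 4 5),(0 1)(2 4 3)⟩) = no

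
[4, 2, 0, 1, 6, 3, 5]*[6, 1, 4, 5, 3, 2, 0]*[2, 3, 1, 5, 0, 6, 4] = [5, 0, 4, 3, 2, 6, 1]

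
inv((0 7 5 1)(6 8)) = (0 1 5 7)(6 8)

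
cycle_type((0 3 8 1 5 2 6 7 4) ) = 9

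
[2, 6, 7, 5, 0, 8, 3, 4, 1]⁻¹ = [4, 8, 0, 6, 7, 3, 1, 2, 5]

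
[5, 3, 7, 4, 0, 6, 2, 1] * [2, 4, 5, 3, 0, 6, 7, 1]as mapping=[0→6, 1→3, 2→1, 3→0, 4→2, 5→7, 6→5, 7→4]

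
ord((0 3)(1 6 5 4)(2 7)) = 4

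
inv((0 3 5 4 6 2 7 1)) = (0 1 7 2 6 4 5 3)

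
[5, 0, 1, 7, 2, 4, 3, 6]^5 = [0, 1, 2, 6, 4, 5, 7, 3]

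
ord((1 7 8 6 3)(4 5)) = 10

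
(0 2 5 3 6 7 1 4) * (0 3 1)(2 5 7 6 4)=(0 5 1 2 7)(3 4)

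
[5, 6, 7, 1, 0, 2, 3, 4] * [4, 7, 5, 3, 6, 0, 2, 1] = [0, 2, 1, 7, 4, 5, 3, 6]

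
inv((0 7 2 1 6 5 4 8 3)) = (0 3 8 4 5 6 1 2 7)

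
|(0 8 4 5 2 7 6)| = 7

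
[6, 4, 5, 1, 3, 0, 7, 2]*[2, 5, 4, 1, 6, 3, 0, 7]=[0, 6, 3, 5, 1, 2, 7, 4]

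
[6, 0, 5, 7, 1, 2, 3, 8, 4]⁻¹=[1, 4, 5, 6, 8, 2, 0, 3, 7]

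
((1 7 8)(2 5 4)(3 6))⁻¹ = (1 8 7)(2 4 5)(3 6)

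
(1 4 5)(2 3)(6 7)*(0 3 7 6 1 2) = (0 3)(1 4 5 2 7)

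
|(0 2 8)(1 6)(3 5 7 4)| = 12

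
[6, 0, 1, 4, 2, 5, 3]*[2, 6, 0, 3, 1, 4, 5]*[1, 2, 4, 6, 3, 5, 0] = [5, 4, 0, 2, 1, 3, 6]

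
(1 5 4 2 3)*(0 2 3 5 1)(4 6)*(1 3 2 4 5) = (0 4 2 1 3)(5 6)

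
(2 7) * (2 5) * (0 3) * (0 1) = (0 3 1)(2 7 5)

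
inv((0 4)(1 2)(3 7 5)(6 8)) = (0 4)(1 2)(3 5 7)(6 8)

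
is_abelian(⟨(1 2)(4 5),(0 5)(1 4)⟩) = no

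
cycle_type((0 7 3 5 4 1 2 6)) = 8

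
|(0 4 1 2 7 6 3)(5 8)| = 14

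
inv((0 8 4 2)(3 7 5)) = (0 2 4 8)(3 5 7)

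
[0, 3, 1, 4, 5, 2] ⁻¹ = [0, 2, 5, 1, 3, 4] 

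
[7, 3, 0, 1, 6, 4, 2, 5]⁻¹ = [2, 3, 6, 1, 5, 7, 4, 0]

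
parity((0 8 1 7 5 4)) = odd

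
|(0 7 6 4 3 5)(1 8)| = 6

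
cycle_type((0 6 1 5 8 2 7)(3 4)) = 2.7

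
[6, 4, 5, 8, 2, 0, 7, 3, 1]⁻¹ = [5, 8, 4, 7, 1, 2, 0, 6, 3]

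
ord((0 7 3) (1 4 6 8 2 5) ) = 6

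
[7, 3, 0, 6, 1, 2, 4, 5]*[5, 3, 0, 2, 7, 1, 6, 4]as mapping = [0→4, 1→2, 2→5, 3→6, 4→3, 5→0, 6→7, 7→1]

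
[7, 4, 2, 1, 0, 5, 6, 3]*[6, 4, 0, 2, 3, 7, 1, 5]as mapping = [0→5, 1→3, 2→0, 3→4, 4→6, 5→7, 6→1, 7→2]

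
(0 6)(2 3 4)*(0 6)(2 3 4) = (2 4 3)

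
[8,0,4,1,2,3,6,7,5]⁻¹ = [1,3,4,5,2,8,6,7,0]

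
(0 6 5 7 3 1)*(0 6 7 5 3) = (0 7)(1 6 3)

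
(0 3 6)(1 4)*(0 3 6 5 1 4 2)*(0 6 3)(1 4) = (0 3 5 4 1 2 6)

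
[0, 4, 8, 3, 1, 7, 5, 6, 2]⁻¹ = [0, 4, 8, 3, 1, 6, 7, 5, 2]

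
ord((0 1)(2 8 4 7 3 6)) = 6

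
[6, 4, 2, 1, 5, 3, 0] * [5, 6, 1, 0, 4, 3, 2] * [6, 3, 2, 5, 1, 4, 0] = [2, 1, 3, 0, 5, 6, 4]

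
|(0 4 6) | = 3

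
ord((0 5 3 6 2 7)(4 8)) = 6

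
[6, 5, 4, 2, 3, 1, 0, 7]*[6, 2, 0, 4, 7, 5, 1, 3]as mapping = [0→1, 1→5, 2→7, 3→0, 4→4, 5→2, 6→6, 7→3]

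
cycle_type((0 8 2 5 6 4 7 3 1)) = 9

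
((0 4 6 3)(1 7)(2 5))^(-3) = (0 4 6 3)(1 7)(2 5)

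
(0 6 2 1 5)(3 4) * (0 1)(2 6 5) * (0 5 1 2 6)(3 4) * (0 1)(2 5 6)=(1 2 6)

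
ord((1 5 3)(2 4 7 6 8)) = 15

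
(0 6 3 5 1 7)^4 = (0 1 3)(5 6 7)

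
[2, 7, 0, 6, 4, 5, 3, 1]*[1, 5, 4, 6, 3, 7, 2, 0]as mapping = [0→4, 1→0, 2→1, 3→2, 4→3, 5→7, 6→6, 7→5]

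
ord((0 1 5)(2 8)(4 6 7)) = 6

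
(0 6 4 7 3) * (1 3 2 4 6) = (0 1 3)(2 4 7)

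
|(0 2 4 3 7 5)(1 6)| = 6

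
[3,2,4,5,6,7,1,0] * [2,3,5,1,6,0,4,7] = [1,5,6,0,4,7,3,2]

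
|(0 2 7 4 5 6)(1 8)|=6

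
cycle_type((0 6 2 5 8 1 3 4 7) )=9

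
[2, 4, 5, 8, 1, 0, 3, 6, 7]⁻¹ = [5, 4, 0, 6, 1, 2, 7, 8, 3]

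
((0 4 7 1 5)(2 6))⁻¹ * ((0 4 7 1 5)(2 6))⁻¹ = (0 1 4 5 7)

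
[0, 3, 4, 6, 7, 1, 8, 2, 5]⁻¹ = [0, 5, 7, 1, 2, 8, 3, 4, 6]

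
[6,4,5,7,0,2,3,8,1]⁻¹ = [4,8,5,6,1,2,0,3,7]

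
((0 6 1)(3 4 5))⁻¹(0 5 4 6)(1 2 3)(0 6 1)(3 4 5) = (0 2 4)(1 6 3 5)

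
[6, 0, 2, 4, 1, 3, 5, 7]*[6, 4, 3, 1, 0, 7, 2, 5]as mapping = [0→2, 1→6, 2→3, 3→0, 4→4, 5→1, 6→7, 7→5]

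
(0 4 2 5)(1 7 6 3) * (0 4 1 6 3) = (0 1 7 3 6)(2 5 4)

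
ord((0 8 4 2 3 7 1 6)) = 8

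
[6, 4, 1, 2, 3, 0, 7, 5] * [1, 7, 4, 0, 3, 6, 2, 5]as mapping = [0→2, 1→3, 2→7, 3→4, 4→0, 5→1, 6→5, 7→6]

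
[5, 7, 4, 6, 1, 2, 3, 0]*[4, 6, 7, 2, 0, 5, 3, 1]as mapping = [0→5, 1→1, 2→0, 3→3, 4→6, 5→7, 6→2, 7→4]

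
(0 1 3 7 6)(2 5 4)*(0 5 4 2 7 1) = (1 3)(2 4 7 6 5)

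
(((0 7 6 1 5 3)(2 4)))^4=(0 5 6)(1 7 3)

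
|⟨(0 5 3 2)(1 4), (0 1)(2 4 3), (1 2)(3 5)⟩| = 720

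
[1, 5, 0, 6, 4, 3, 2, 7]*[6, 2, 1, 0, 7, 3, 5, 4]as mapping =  [0→2, 1→3, 2→6, 3→5, 4→7, 5→0, 6→1, 7→4]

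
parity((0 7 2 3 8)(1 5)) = odd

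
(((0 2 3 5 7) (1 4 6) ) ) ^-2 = (0 5 2 7 3) (1 4 6) 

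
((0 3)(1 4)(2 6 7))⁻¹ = (0 3)(1 4)(2 7 6)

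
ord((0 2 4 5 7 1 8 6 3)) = 9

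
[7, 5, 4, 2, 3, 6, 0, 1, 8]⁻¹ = [6, 7, 3, 4, 2, 1, 5, 0, 8]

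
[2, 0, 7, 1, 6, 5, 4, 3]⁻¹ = [1, 3, 0, 7, 6, 5, 4, 2]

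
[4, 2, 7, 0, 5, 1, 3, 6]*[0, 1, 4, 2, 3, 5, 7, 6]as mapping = [0→3, 1→4, 2→6, 3→0, 4→5, 5→1, 6→2, 7→7]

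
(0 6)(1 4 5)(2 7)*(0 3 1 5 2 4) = (0 6 3 1)(2 7 4)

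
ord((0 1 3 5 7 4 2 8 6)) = 9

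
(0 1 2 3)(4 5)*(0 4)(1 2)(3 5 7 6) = (0 2 5)(3 4 7 6)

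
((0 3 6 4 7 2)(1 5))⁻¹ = (0 2 7 4 6 3)(1 5)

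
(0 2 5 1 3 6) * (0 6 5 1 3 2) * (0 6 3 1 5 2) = (0 6 3 2 5 1)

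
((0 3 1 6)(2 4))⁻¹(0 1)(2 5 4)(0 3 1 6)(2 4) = (2 4 5)(3 6)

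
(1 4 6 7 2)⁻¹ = (1 2 7 6 4)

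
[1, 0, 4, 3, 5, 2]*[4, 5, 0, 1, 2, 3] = [5, 4, 2, 1, 3, 0]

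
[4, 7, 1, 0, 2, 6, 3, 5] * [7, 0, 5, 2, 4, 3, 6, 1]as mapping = [0→4, 1→1, 2→0, 3→7, 4→5, 5→6, 6→2, 7→3]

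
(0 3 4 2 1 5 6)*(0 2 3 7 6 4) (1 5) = (0 7 6 2 5 4 3) 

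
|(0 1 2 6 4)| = 5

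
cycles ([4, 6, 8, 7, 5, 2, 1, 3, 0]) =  (0 4 5 2 8) (1 6) (3 7) 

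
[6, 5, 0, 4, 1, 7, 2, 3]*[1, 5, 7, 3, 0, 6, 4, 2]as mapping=[0→4, 1→6, 2→1, 3→0, 4→5, 5→2, 6→7, 7→3]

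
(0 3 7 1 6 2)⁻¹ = (0 2 6 1 7 3)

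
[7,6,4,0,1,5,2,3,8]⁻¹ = [3,4,6,7,2,5,1,0,8]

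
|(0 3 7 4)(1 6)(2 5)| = 4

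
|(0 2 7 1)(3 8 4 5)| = 4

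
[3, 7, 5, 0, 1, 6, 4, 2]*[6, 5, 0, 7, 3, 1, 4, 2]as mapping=[0→7, 1→2, 2→1, 3→6, 4→5, 5→4, 6→3, 7→0]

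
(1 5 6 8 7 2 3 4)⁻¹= (1 4 3 2 7 8 6 5)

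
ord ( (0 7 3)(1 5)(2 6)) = 6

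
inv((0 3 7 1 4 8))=(0 8 4 1 7 3)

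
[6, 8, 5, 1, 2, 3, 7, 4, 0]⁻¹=[8, 3, 4, 5, 7, 2, 0, 6, 1]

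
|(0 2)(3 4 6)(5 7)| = 6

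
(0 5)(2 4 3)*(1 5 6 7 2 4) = (0 6 7 2 1 5)(3 4)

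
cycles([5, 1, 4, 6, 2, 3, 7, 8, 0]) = (0 5 3 6 7 8)(2 4)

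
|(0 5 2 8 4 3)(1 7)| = 6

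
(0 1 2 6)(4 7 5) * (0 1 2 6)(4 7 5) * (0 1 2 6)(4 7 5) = (0 6 2 1)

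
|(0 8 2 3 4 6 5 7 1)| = 9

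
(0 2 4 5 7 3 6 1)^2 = (0 4 7 6)(1 2 5 3)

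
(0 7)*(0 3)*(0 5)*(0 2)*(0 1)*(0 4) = (0 7 3 5 2 1 4)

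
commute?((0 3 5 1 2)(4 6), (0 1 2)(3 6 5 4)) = no:(0 3 5 1 2)(4 6)*(0 1 2)(3 6 5 4) = (0 6 3 4 5 2 1), (0 1 2)(3 6 5 4)*(0 3 5 1 2)(4 6) = (0 2 3 4 5 6 1)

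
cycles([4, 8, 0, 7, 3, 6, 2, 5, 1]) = (0 4 3 7 5 6 2)(1 8)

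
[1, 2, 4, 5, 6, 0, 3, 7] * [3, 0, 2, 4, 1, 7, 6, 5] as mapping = [0→0, 1→2, 2→1, 3→7, 4→6, 5→3, 6→4, 7→5] 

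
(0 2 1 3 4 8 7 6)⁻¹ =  (0 6 7 8 4 3 1 2)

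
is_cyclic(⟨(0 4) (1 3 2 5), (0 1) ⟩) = no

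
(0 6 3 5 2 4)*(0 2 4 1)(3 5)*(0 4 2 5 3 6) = (1 4 5 2)(3 6)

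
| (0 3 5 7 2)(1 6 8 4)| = 20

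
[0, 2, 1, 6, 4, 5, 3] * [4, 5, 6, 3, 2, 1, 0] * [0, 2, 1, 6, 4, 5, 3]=[4, 3, 5, 0, 1, 2, 6]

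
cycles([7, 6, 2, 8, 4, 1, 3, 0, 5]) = (0 7)(1 6 3 8 5)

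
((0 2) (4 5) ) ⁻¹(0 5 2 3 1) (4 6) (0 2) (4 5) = (0 3 1 2 4) (5 6) 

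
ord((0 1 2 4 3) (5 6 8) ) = 15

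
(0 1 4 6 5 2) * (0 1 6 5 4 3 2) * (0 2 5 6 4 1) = (0 4 6 1 3 5 2)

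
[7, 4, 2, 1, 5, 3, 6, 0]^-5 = [7, 3, 2, 5, 1, 4, 6, 0]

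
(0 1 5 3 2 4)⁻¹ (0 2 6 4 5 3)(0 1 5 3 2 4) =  (0 3 2 1 4 6)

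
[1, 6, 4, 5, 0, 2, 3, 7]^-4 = [3, 5, 1, 4, 6, 0, 2, 7]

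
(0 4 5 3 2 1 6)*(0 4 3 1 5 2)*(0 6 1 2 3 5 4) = (0 5 2 4 3 6)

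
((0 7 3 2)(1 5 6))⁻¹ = (0 2 3 7)(1 6 5)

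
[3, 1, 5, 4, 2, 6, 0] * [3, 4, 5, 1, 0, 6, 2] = [1, 4, 6, 0, 5, 2, 3]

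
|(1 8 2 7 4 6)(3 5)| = 6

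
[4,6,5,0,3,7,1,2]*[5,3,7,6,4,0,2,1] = [4,2,0,5,6,1,3,7]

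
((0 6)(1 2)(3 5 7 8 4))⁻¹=(0 6)(1 2)(3 4 8 7 5)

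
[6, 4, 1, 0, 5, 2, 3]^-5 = [6, 2, 5, 0, 1, 4, 3]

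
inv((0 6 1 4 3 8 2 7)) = (0 7 2 8 3 4 1 6)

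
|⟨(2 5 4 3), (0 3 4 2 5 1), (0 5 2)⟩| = 720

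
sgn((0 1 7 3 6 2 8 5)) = -1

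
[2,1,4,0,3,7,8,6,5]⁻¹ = [3,1,0,4,2,8,7,5,6]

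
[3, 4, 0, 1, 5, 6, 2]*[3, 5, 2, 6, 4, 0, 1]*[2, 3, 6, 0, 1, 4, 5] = [5, 1, 0, 4, 2, 3, 6]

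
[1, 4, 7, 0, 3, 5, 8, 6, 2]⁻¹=[3, 0, 8, 4, 1, 5, 7, 2, 6]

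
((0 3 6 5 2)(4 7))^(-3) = (0 6 2 3 5)(4 7)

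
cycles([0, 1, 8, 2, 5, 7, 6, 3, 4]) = (2 8 4 5 7 3)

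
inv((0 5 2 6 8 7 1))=(0 1 7 8 6 2 5)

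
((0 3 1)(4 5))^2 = (0 1 3)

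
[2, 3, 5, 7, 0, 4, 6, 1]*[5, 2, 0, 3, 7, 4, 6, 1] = [0, 3, 4, 1, 5, 7, 6, 2]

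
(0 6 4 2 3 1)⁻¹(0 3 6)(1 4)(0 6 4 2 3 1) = (0 2)(1 4 6)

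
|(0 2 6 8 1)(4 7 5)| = 15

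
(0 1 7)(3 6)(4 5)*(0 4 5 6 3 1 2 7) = (0 2 7 4 6 1)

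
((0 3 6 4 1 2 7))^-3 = (0 1 3 2 6 7 4)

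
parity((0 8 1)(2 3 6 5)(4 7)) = even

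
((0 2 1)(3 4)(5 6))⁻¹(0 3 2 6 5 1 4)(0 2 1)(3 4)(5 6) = (0 3 2 4 1 5 6)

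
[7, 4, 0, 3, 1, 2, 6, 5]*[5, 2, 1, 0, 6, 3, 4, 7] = [7, 6, 5, 0, 2, 1, 4, 3]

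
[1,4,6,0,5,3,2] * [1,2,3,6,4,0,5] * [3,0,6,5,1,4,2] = [6,1,4,0,3,2,5]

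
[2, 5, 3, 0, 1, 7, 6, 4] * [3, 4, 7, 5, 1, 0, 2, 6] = [7, 0, 5, 3, 4, 6, 2, 1]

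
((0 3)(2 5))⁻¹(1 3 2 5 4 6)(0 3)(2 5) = (0 5 2 4 6 1)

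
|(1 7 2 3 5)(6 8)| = 10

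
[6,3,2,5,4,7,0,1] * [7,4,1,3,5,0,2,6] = [2,3,1,0,5,6,7,4]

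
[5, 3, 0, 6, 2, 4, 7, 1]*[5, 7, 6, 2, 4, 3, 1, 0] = [3, 2, 5, 1, 6, 4, 0, 7]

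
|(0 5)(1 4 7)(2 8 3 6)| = 12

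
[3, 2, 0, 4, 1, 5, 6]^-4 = [3, 2, 0, 4, 1, 5, 6]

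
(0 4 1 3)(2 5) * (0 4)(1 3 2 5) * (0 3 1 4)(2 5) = (0 3)(1 5 2 4)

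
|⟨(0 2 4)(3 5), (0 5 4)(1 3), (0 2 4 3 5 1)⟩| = 720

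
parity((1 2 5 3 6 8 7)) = even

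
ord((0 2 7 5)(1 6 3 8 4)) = 20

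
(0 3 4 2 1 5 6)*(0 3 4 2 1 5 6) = (0 4 1 6 3 2 5)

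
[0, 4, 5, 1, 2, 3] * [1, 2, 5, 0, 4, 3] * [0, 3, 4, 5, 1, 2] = [3, 1, 5, 4, 2, 0]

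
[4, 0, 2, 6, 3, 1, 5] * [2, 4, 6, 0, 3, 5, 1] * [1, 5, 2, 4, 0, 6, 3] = [4, 2, 3, 5, 1, 0, 6]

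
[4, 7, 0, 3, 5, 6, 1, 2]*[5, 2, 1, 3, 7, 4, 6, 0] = [7, 0, 5, 3, 4, 6, 2, 1]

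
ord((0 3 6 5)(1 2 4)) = 12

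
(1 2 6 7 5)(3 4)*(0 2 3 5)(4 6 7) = (0 2 7)(1 3 6 4 5)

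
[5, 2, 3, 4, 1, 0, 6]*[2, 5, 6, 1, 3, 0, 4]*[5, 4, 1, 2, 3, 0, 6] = [5, 6, 4, 2, 0, 1, 3]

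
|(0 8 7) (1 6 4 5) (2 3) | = 12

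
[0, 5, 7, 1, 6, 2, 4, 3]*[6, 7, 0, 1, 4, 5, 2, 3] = [6, 5, 3, 7, 2, 0, 4, 1]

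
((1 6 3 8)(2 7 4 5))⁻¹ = (1 8 3 6)(2 5 4 7)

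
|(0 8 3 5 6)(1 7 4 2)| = 20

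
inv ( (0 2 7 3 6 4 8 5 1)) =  (0 1 5 8 4 6 3 7 2)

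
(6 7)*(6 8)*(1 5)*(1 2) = (1 5 2)(6 7 8)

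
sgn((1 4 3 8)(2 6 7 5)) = 1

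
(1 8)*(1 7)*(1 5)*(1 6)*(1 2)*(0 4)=(0 4)(1 8 7 5 6 2)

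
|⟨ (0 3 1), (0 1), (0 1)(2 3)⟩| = 24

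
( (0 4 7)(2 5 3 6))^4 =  (0 4 7)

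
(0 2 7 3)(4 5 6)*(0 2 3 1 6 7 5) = (0 3 2 5 7 1 6 4)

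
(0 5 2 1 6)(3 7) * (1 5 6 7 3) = (0 6)(1 7)(2 5)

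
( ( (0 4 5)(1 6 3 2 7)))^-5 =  (0 4 5)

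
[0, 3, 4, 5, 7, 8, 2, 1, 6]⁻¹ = [0, 7, 6, 1, 2, 3, 8, 4, 5]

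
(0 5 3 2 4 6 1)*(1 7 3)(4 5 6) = (0 6 7 3 2 5 1)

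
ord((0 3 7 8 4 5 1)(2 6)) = 14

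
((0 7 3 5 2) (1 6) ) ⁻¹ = (0 2 5 3 7) (1 6) 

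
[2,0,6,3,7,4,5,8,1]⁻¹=[1,8,0,3,5,6,2,4,7]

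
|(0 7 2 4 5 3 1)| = 7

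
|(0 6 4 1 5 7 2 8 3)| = 9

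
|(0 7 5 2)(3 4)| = 4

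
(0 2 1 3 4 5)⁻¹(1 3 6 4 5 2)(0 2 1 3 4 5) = (0 1 3 4 6 5)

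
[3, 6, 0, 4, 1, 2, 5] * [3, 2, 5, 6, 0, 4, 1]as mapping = [0→6, 1→1, 2→3, 3→0, 4→2, 5→5, 6→4]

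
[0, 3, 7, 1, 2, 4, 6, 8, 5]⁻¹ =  [0, 3, 4, 1, 5, 8, 6, 2, 7]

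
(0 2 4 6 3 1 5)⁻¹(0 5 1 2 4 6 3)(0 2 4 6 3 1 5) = (0 5 4 6 3 1 2)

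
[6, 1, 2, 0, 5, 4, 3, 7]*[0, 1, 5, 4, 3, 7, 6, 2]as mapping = [0→6, 1→1, 2→5, 3→0, 4→7, 5→3, 6→4, 7→2]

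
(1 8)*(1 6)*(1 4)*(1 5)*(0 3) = (0 3) (1 8 6 4 5) 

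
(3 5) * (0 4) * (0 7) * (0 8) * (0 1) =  (0 4 7 8 1)(3 5)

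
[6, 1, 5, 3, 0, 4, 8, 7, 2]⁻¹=[4, 1, 8, 3, 5, 2, 0, 7, 6]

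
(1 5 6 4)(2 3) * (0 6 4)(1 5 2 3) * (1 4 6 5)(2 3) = (0 5 6)(1 3 2 4)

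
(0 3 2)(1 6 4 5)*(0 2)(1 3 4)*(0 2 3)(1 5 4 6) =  (0 6 5)(2 3)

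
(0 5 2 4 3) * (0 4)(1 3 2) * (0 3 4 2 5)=(1 4 5)(2 3)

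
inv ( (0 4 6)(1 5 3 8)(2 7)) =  (0 6 4)(1 8 3 5)(2 7)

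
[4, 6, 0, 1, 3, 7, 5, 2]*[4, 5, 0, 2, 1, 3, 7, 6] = [1, 7, 4, 5, 2, 6, 3, 0]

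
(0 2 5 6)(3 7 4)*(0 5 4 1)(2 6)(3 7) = (0 6 5 2 4 7 1)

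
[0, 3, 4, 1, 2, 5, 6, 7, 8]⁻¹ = [0, 3, 4, 1, 2, 5, 6, 7, 8]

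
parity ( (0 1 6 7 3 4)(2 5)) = even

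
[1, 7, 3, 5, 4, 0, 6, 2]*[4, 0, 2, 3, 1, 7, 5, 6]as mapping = [0→0, 1→6, 2→3, 3→7, 4→1, 5→4, 6→5, 7→2]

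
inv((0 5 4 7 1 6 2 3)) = (0 3 2 6 1 7 4 5)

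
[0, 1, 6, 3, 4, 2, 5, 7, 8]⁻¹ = [0, 1, 5, 3, 4, 6, 2, 7, 8]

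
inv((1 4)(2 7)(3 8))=(1 4)(2 7)(3 8)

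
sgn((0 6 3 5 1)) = 1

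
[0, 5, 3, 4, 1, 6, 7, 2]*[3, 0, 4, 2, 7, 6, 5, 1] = [3, 6, 2, 7, 0, 5, 1, 4]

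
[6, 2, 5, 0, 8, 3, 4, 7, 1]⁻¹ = [3, 8, 1, 5, 6, 2, 0, 7, 4]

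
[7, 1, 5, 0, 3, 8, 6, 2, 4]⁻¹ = [3, 1, 7, 4, 8, 2, 6, 0, 5]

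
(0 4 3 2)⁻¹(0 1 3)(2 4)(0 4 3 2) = (0 3)(1 2 4)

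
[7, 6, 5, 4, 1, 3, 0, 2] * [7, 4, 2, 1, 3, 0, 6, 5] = [5, 6, 0, 3, 4, 1, 7, 2]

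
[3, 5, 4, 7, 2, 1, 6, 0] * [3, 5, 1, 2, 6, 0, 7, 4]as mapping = [0→2, 1→0, 2→6, 3→4, 4→1, 5→5, 6→7, 7→3]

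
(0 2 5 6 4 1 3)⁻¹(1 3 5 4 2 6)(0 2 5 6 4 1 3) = (0 6 1 5 4 3)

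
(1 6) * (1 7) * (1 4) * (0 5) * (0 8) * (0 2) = (0 5 8 2) (1 6 7 4) 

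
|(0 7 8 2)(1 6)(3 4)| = 4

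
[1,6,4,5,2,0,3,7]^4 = [5,0,2,6,4,3,1,7]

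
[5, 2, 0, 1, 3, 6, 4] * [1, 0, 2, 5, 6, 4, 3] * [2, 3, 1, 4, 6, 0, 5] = [6, 1, 3, 2, 0, 4, 5]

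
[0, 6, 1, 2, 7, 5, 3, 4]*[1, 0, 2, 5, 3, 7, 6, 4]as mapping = [0→1, 1→6, 2→0, 3→2, 4→4, 5→7, 6→5, 7→3]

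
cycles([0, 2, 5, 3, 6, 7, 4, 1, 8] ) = (1 2 5 7) (4 6) 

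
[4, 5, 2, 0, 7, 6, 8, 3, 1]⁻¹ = [3, 8, 2, 7, 0, 1, 5, 4, 6]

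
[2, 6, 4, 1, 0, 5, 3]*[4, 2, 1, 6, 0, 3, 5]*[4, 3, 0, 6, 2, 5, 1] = [3, 5, 4, 0, 2, 6, 1]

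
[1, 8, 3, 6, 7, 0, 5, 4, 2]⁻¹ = [5, 0, 8, 2, 7, 6, 3, 4, 1]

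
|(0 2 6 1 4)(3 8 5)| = 15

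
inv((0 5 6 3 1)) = (0 1 3 6 5)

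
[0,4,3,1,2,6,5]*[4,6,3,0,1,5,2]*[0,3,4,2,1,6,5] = [1,3,0,5,2,4,6]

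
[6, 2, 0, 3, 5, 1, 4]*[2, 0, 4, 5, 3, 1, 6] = [6, 4, 2, 5, 1, 0, 3]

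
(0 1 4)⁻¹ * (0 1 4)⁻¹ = (0 1 4)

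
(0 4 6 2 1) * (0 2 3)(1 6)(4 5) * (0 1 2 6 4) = (0 5)(1 6 3)(2 4)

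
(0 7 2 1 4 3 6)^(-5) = (0 2 4 6 7 1 3)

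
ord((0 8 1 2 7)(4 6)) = 10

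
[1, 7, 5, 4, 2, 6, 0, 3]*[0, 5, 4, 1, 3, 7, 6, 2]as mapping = [0→5, 1→2, 2→7, 3→3, 4→4, 5→6, 6→0, 7→1]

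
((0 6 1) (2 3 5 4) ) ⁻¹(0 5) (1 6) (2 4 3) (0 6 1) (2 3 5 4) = (0 1) (2 5 3) (4 6) 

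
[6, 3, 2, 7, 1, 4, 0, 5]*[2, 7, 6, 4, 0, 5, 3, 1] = [3, 4, 6, 1, 7, 0, 2, 5]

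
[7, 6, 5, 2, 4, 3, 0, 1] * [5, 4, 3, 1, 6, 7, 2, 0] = [0, 2, 7, 3, 6, 1, 5, 4]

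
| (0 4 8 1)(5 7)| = 4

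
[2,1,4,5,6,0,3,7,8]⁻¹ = [5,1,0,6,2,3,4,7,8]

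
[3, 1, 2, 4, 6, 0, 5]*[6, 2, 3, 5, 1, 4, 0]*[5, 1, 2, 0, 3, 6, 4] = [6, 2, 0, 1, 5, 4, 3]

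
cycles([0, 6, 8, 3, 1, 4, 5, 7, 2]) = (1 6 5 4)(2 8)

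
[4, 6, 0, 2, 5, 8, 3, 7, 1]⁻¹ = [2, 8, 3, 6, 0, 4, 1, 7, 5]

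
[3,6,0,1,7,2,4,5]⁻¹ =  [2,3,5,0,6,7,1,4]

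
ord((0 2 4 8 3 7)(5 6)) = 6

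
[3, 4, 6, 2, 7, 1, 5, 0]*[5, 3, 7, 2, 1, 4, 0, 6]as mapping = [0→2, 1→1, 2→0, 3→7, 4→6, 5→3, 6→4, 7→5]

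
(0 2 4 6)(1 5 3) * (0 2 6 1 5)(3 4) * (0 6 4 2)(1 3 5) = (0 4 3 1 6)(2 5)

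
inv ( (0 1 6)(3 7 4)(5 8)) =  (0 6 1)(3 4 7)(5 8)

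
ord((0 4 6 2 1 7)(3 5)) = 6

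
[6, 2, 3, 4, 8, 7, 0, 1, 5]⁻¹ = [6, 7, 1, 2, 3, 8, 0, 5, 4]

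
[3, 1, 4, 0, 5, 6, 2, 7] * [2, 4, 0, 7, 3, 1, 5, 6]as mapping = [0→7, 1→4, 2→3, 3→2, 4→1, 5→5, 6→0, 7→6]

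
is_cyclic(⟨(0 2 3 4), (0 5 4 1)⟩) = no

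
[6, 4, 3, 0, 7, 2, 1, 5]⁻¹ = [3, 6, 5, 2, 1, 7, 0, 4]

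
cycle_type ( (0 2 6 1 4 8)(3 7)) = 2.6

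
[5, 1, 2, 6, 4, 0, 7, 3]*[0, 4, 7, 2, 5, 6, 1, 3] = [6, 4, 7, 1, 5, 0, 3, 2]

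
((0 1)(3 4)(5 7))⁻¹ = (0 1)(3 4)(5 7)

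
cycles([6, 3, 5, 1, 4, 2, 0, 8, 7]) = (0 6)(1 3)(2 5)(7 8)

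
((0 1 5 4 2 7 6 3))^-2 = (0 6 2 5)(1 3 7 4)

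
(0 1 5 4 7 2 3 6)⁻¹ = (0 6 3 2 7 4 5 1)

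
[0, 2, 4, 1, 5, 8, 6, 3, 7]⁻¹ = [0, 3, 1, 7, 2, 4, 6, 8, 5]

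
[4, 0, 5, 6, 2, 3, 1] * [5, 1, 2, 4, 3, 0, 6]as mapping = [0→3, 1→5, 2→0, 3→6, 4→2, 5→4, 6→1]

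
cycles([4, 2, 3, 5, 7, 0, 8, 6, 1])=(0 4 7 6 8 1 2 3 5)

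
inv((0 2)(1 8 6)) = (0 2)(1 6 8)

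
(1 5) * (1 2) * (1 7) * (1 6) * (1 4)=(1 5 2 7 6 4)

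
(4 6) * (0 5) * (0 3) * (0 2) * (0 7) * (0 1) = (0 5 3 2 7 1)(4 6)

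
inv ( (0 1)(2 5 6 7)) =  (0 1)(2 7 6 5)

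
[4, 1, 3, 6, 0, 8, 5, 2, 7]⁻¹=[4, 1, 7, 2, 0, 6, 3, 8, 5]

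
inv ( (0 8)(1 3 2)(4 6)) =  (0 8)(1 2 3)(4 6)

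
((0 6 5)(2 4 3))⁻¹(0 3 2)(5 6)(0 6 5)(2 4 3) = (0 5)(2 4 6)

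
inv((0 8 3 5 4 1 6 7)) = (0 7 6 1 4 5 3 8)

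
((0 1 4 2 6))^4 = (0 6 2 4 1)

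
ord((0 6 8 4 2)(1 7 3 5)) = 20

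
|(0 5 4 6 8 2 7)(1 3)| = 14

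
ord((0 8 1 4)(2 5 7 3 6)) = 20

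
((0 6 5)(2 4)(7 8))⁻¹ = (0 5 6)(2 4)(7 8)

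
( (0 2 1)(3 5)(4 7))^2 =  (0 1 2)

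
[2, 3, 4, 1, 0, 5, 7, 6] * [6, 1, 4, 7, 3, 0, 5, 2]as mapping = [0→4, 1→7, 2→3, 3→1, 4→6, 5→0, 6→2, 7→5]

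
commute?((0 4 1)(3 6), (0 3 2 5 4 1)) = no:(0 4 1)(3 6) * (0 3 2 5 4 1) = (0 1 3 6 2 5 4), (0 3 2 5 4 1) * (0 4 1)(3 6) = (0 6 3 2 5 1 4)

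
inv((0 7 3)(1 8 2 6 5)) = (0 3 7)(1 5 6 2 8)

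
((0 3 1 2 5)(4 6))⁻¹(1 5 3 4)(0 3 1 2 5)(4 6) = (0 1 6 2)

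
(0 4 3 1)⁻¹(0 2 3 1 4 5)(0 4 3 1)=(0 3 5 4 2 1)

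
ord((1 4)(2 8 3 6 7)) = 10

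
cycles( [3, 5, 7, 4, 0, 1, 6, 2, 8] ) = (0 3 4)(1 5)(2 7)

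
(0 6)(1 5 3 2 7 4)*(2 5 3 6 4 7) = (0 4 1 3 5 6)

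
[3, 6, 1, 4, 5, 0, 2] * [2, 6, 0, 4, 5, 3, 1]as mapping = [0→4, 1→1, 2→6, 3→5, 4→3, 5→2, 6→0]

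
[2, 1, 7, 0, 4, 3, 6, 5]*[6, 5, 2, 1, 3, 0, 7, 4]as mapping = [0→2, 1→5, 2→4, 3→6, 4→3, 5→1, 6→7, 7→0]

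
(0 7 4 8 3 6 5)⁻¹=(0 5 6 3 8 4 7)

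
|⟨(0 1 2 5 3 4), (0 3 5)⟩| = 720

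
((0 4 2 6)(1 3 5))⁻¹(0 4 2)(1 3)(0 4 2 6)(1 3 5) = (2 6 4)(3 5)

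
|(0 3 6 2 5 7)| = 6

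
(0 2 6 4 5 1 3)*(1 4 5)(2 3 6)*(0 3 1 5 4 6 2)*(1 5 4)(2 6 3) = (0 5 3 2)(1 6)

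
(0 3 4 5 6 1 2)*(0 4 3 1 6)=(0 1 2 4 5)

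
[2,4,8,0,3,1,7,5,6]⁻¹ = [3,5,0,4,1,7,8,6,2]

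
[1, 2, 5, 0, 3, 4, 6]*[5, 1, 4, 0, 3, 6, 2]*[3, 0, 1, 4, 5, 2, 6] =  [0, 5, 6, 2, 3, 4, 1]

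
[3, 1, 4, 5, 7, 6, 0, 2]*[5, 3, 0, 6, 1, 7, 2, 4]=[6, 3, 1, 7, 4, 2, 5, 0]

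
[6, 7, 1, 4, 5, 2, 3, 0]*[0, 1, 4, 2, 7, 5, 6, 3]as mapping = [0→6, 1→3, 2→1, 3→7, 4→5, 5→4, 6→2, 7→0]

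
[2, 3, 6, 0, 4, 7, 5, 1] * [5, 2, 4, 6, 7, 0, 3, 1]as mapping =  [0→4, 1→6, 2→3, 3→5, 4→7, 5→1, 6→0, 7→2]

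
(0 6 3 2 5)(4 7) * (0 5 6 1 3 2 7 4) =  (0 1 3 7)(2 6)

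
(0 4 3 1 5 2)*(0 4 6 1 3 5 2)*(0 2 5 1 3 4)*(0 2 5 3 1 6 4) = (0 4 6 1 3)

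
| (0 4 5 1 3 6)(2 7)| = 6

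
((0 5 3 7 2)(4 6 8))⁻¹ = (0 2 7 3 5)(4 8 6)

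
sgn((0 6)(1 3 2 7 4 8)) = 1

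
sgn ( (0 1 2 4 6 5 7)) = 1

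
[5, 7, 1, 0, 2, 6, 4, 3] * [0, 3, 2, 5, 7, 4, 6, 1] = [4, 1, 3, 0, 2, 6, 7, 5]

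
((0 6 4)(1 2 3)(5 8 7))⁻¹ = (0 4 6)(1 3 2)(5 7 8)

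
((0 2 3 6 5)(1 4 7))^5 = (1 7 4)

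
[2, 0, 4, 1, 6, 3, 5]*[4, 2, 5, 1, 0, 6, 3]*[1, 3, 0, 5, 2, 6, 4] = [6, 2, 1, 0, 5, 3, 4]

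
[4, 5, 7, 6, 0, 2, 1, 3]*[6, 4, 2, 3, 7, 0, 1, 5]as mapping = [0→7, 1→0, 2→5, 3→1, 4→6, 5→2, 6→4, 7→3]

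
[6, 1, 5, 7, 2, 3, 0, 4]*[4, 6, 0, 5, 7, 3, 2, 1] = [2, 6, 3, 1, 0, 5, 4, 7]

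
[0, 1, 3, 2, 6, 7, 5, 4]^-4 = [0, 1, 2, 3, 4, 5, 6, 7]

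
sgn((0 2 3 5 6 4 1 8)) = -1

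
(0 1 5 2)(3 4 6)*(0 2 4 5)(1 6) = (0 6 3 5 4 1)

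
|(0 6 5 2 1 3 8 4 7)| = 9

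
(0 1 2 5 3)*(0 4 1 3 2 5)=(0 3 4 1 5 2)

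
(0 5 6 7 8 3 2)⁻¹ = (0 2 3 8 7 6 5)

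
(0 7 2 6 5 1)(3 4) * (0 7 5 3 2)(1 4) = (0 5 4 2 6 3 1 7)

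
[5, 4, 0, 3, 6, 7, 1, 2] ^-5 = [2, 4, 7, 3, 6, 0, 1, 5] 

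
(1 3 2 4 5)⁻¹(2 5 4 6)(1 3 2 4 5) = (1 5 6 4)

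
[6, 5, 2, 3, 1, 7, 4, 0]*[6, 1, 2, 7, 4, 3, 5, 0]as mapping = [0→5, 1→3, 2→2, 3→7, 4→1, 5→0, 6→4, 7→6]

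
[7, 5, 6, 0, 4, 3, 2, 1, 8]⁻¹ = [3, 7, 6, 5, 4, 1, 2, 0, 8]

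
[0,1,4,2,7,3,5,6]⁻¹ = [0,1,3,5,2,6,7,4]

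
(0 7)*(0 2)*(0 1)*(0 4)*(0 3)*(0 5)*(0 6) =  (0 7 2 1 4 3 5 6)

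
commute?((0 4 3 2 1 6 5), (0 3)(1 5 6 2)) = no:(0 4 3 2 1 6 5)*(0 3)(1 5 6 2) = (0 4)(1 2 5 3), (0 3)(1 5 6 2)*(0 4 3 2 1 6 5) = (0 2 6 1)(3 4)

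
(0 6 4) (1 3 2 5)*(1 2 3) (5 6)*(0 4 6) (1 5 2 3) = (0 2) (1 5 3) 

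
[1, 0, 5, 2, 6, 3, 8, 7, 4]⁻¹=[1, 0, 3, 5, 8, 2, 4, 7, 6]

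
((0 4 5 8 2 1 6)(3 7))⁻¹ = (0 6 1 2 8 5 4)(3 7)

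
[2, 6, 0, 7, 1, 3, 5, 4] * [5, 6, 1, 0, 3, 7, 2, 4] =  [1, 2, 5, 4, 6, 0, 7, 3]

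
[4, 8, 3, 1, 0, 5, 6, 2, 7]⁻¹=[4, 3, 7, 2, 0, 5, 6, 8, 1]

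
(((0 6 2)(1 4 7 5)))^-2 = (0 6 2)(1 7)(4 5)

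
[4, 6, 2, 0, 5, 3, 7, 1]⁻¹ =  [3, 7, 2, 5, 0, 4, 1, 6]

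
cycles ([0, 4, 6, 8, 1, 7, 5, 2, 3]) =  (1 4)(2 6 5 7)(3 8)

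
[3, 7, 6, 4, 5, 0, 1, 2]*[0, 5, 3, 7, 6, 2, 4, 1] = [7, 1, 4, 6, 2, 0, 5, 3]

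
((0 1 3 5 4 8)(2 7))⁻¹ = (0 8 4 5 3 1)(2 7)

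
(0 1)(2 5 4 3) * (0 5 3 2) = (0 1 5 4 2 3)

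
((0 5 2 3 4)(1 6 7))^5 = (1 7 6)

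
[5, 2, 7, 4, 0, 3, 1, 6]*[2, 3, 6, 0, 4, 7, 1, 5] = [7, 6, 5, 4, 2, 0, 3, 1]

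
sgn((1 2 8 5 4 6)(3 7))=1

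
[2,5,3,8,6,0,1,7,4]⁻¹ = [5,6,0,2,8,1,4,7,3]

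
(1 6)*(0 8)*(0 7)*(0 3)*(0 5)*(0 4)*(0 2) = (0 8 7 3 5 4 2) (1 6) 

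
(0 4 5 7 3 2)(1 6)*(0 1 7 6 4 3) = (0 3 2 1 4 5 6 7)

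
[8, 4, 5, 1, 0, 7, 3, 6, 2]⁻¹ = [4, 3, 8, 6, 1, 2, 7, 5, 0]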